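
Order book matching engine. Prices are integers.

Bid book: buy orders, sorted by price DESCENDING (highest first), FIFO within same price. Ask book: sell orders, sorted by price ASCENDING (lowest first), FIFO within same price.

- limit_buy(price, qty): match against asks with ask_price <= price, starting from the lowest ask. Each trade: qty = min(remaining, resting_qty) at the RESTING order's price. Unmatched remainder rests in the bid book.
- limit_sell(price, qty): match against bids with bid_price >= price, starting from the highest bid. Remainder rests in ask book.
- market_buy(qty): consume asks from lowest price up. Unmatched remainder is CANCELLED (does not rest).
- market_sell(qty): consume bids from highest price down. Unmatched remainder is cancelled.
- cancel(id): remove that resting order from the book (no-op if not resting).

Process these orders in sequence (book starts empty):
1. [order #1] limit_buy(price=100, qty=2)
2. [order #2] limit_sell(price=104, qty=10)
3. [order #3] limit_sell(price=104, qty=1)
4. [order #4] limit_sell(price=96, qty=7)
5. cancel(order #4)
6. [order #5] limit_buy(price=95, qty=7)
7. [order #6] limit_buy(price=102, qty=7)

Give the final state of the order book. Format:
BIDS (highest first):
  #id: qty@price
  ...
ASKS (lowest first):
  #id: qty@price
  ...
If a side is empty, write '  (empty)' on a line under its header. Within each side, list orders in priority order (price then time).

Answer: BIDS (highest first):
  #6: 7@102
  #5: 7@95
ASKS (lowest first):
  #2: 10@104
  #3: 1@104

Derivation:
After op 1 [order #1] limit_buy(price=100, qty=2): fills=none; bids=[#1:2@100] asks=[-]
After op 2 [order #2] limit_sell(price=104, qty=10): fills=none; bids=[#1:2@100] asks=[#2:10@104]
After op 3 [order #3] limit_sell(price=104, qty=1): fills=none; bids=[#1:2@100] asks=[#2:10@104 #3:1@104]
After op 4 [order #4] limit_sell(price=96, qty=7): fills=#1x#4:2@100; bids=[-] asks=[#4:5@96 #2:10@104 #3:1@104]
After op 5 cancel(order #4): fills=none; bids=[-] asks=[#2:10@104 #3:1@104]
After op 6 [order #5] limit_buy(price=95, qty=7): fills=none; bids=[#5:7@95] asks=[#2:10@104 #3:1@104]
After op 7 [order #6] limit_buy(price=102, qty=7): fills=none; bids=[#6:7@102 #5:7@95] asks=[#2:10@104 #3:1@104]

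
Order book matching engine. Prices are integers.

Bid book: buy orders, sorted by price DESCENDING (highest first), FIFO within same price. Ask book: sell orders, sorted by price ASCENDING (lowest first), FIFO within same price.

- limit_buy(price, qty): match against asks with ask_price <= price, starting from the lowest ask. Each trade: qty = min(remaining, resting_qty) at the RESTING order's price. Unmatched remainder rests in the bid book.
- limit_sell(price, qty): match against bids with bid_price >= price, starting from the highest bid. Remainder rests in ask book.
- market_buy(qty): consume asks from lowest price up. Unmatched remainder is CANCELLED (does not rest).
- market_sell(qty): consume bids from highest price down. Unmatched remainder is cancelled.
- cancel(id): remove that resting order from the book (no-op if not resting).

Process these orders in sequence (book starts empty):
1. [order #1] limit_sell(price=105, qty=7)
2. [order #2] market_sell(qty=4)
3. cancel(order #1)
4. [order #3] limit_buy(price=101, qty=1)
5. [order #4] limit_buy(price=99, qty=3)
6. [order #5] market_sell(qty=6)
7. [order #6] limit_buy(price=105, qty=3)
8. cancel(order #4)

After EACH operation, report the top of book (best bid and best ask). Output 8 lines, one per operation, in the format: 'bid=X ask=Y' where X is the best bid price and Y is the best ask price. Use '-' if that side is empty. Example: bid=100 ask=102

After op 1 [order #1] limit_sell(price=105, qty=7): fills=none; bids=[-] asks=[#1:7@105]
After op 2 [order #2] market_sell(qty=4): fills=none; bids=[-] asks=[#1:7@105]
After op 3 cancel(order #1): fills=none; bids=[-] asks=[-]
After op 4 [order #3] limit_buy(price=101, qty=1): fills=none; bids=[#3:1@101] asks=[-]
After op 5 [order #4] limit_buy(price=99, qty=3): fills=none; bids=[#3:1@101 #4:3@99] asks=[-]
After op 6 [order #5] market_sell(qty=6): fills=#3x#5:1@101 #4x#5:3@99; bids=[-] asks=[-]
After op 7 [order #6] limit_buy(price=105, qty=3): fills=none; bids=[#6:3@105] asks=[-]
After op 8 cancel(order #4): fills=none; bids=[#6:3@105] asks=[-]

Answer: bid=- ask=105
bid=- ask=105
bid=- ask=-
bid=101 ask=-
bid=101 ask=-
bid=- ask=-
bid=105 ask=-
bid=105 ask=-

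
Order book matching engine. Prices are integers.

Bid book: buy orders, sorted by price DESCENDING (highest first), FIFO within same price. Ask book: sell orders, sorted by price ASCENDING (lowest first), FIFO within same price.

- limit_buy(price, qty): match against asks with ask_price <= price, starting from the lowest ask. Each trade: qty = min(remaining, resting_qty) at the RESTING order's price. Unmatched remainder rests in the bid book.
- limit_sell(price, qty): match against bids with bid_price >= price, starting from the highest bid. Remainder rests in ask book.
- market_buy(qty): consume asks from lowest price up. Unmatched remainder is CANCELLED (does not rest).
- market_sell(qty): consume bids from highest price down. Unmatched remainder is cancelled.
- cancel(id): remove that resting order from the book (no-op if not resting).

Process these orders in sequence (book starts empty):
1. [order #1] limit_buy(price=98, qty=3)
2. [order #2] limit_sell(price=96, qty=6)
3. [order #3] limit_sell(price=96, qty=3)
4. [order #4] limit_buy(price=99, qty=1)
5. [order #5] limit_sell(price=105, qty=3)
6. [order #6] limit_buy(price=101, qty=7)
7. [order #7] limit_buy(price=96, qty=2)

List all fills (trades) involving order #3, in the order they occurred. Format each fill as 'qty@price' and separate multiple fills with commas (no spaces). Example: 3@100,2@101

After op 1 [order #1] limit_buy(price=98, qty=3): fills=none; bids=[#1:3@98] asks=[-]
After op 2 [order #2] limit_sell(price=96, qty=6): fills=#1x#2:3@98; bids=[-] asks=[#2:3@96]
After op 3 [order #3] limit_sell(price=96, qty=3): fills=none; bids=[-] asks=[#2:3@96 #3:3@96]
After op 4 [order #4] limit_buy(price=99, qty=1): fills=#4x#2:1@96; bids=[-] asks=[#2:2@96 #3:3@96]
After op 5 [order #5] limit_sell(price=105, qty=3): fills=none; bids=[-] asks=[#2:2@96 #3:3@96 #5:3@105]
After op 6 [order #6] limit_buy(price=101, qty=7): fills=#6x#2:2@96 #6x#3:3@96; bids=[#6:2@101] asks=[#5:3@105]
After op 7 [order #7] limit_buy(price=96, qty=2): fills=none; bids=[#6:2@101 #7:2@96] asks=[#5:3@105]

Answer: 3@96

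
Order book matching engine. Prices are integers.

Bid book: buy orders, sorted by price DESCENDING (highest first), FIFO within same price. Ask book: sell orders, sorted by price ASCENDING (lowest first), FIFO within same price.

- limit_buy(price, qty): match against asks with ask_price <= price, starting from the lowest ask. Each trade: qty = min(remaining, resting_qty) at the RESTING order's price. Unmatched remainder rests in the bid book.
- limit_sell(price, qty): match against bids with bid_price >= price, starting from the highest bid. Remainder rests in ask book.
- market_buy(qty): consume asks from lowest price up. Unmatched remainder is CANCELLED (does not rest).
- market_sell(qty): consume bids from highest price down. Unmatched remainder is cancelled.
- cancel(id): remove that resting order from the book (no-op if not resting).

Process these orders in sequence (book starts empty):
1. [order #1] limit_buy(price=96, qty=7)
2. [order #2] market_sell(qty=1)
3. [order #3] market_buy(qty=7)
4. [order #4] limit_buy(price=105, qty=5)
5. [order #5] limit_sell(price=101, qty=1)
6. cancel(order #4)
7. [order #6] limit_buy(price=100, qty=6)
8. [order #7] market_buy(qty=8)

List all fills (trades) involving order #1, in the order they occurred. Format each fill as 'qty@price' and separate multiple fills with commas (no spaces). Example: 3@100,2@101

Answer: 1@96

Derivation:
After op 1 [order #1] limit_buy(price=96, qty=7): fills=none; bids=[#1:7@96] asks=[-]
After op 2 [order #2] market_sell(qty=1): fills=#1x#2:1@96; bids=[#1:6@96] asks=[-]
After op 3 [order #3] market_buy(qty=7): fills=none; bids=[#1:6@96] asks=[-]
After op 4 [order #4] limit_buy(price=105, qty=5): fills=none; bids=[#4:5@105 #1:6@96] asks=[-]
After op 5 [order #5] limit_sell(price=101, qty=1): fills=#4x#5:1@105; bids=[#4:4@105 #1:6@96] asks=[-]
After op 6 cancel(order #4): fills=none; bids=[#1:6@96] asks=[-]
After op 7 [order #6] limit_buy(price=100, qty=6): fills=none; bids=[#6:6@100 #1:6@96] asks=[-]
After op 8 [order #7] market_buy(qty=8): fills=none; bids=[#6:6@100 #1:6@96] asks=[-]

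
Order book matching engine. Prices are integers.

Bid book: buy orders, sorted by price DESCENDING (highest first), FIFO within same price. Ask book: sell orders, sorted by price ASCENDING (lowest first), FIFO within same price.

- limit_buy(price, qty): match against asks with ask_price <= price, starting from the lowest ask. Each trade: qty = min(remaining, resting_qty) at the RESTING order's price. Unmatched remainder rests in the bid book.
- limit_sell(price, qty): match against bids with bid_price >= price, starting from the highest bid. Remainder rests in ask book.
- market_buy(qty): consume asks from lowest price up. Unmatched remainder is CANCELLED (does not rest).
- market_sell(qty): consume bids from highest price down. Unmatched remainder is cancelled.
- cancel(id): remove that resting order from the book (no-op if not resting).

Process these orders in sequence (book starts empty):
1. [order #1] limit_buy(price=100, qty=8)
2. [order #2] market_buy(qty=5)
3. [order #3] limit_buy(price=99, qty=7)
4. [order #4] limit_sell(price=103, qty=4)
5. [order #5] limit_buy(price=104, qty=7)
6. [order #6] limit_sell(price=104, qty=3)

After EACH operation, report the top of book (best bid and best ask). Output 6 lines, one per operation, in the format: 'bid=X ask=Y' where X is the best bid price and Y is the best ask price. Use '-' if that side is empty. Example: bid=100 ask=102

Answer: bid=100 ask=-
bid=100 ask=-
bid=100 ask=-
bid=100 ask=103
bid=104 ask=-
bid=100 ask=-

Derivation:
After op 1 [order #1] limit_buy(price=100, qty=8): fills=none; bids=[#1:8@100] asks=[-]
After op 2 [order #2] market_buy(qty=5): fills=none; bids=[#1:8@100] asks=[-]
After op 3 [order #3] limit_buy(price=99, qty=7): fills=none; bids=[#1:8@100 #3:7@99] asks=[-]
After op 4 [order #4] limit_sell(price=103, qty=4): fills=none; bids=[#1:8@100 #3:7@99] asks=[#4:4@103]
After op 5 [order #5] limit_buy(price=104, qty=7): fills=#5x#4:4@103; bids=[#5:3@104 #1:8@100 #3:7@99] asks=[-]
After op 6 [order #6] limit_sell(price=104, qty=3): fills=#5x#6:3@104; bids=[#1:8@100 #3:7@99] asks=[-]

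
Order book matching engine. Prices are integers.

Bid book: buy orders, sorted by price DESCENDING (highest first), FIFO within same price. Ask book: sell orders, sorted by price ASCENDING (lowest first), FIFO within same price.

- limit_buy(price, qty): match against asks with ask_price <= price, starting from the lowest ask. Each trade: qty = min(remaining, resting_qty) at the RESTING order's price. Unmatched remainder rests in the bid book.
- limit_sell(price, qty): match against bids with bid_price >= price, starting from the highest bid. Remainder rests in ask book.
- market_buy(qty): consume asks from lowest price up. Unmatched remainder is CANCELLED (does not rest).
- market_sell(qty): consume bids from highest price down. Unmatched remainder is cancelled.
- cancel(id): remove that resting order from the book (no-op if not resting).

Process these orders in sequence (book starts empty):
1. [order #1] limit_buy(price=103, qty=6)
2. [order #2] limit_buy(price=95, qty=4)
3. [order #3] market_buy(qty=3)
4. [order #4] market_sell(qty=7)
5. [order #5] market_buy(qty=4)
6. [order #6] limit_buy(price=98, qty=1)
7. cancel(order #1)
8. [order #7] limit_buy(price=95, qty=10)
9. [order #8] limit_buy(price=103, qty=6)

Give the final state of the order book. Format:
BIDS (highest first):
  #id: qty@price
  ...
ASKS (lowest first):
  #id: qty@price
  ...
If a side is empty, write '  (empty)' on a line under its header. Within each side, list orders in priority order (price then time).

After op 1 [order #1] limit_buy(price=103, qty=6): fills=none; bids=[#1:6@103] asks=[-]
After op 2 [order #2] limit_buy(price=95, qty=4): fills=none; bids=[#1:6@103 #2:4@95] asks=[-]
After op 3 [order #3] market_buy(qty=3): fills=none; bids=[#1:6@103 #2:4@95] asks=[-]
After op 4 [order #4] market_sell(qty=7): fills=#1x#4:6@103 #2x#4:1@95; bids=[#2:3@95] asks=[-]
After op 5 [order #5] market_buy(qty=4): fills=none; bids=[#2:3@95] asks=[-]
After op 6 [order #6] limit_buy(price=98, qty=1): fills=none; bids=[#6:1@98 #2:3@95] asks=[-]
After op 7 cancel(order #1): fills=none; bids=[#6:1@98 #2:3@95] asks=[-]
After op 8 [order #7] limit_buy(price=95, qty=10): fills=none; bids=[#6:1@98 #2:3@95 #7:10@95] asks=[-]
After op 9 [order #8] limit_buy(price=103, qty=6): fills=none; bids=[#8:6@103 #6:1@98 #2:3@95 #7:10@95] asks=[-]

Answer: BIDS (highest first):
  #8: 6@103
  #6: 1@98
  #2: 3@95
  #7: 10@95
ASKS (lowest first):
  (empty)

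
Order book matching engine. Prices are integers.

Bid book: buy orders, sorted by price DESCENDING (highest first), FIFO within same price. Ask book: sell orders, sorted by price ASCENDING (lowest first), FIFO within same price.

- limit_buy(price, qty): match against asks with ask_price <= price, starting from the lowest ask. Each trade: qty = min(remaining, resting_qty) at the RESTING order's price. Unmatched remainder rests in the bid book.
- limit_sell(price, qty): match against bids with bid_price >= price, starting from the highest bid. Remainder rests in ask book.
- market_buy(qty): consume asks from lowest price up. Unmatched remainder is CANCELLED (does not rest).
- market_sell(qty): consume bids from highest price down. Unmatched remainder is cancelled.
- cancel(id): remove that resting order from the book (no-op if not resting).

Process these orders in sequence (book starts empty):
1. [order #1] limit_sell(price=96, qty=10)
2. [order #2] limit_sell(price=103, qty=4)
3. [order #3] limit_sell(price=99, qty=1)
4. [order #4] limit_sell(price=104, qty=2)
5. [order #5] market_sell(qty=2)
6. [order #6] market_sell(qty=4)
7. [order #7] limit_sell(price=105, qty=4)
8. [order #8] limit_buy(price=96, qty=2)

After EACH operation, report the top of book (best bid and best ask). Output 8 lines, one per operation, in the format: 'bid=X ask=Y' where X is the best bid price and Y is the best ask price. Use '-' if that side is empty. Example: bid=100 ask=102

After op 1 [order #1] limit_sell(price=96, qty=10): fills=none; bids=[-] asks=[#1:10@96]
After op 2 [order #2] limit_sell(price=103, qty=4): fills=none; bids=[-] asks=[#1:10@96 #2:4@103]
After op 3 [order #3] limit_sell(price=99, qty=1): fills=none; bids=[-] asks=[#1:10@96 #3:1@99 #2:4@103]
After op 4 [order #4] limit_sell(price=104, qty=2): fills=none; bids=[-] asks=[#1:10@96 #3:1@99 #2:4@103 #4:2@104]
After op 5 [order #5] market_sell(qty=2): fills=none; bids=[-] asks=[#1:10@96 #3:1@99 #2:4@103 #4:2@104]
After op 6 [order #6] market_sell(qty=4): fills=none; bids=[-] asks=[#1:10@96 #3:1@99 #2:4@103 #4:2@104]
After op 7 [order #7] limit_sell(price=105, qty=4): fills=none; bids=[-] asks=[#1:10@96 #3:1@99 #2:4@103 #4:2@104 #7:4@105]
After op 8 [order #8] limit_buy(price=96, qty=2): fills=#8x#1:2@96; bids=[-] asks=[#1:8@96 #3:1@99 #2:4@103 #4:2@104 #7:4@105]

Answer: bid=- ask=96
bid=- ask=96
bid=- ask=96
bid=- ask=96
bid=- ask=96
bid=- ask=96
bid=- ask=96
bid=- ask=96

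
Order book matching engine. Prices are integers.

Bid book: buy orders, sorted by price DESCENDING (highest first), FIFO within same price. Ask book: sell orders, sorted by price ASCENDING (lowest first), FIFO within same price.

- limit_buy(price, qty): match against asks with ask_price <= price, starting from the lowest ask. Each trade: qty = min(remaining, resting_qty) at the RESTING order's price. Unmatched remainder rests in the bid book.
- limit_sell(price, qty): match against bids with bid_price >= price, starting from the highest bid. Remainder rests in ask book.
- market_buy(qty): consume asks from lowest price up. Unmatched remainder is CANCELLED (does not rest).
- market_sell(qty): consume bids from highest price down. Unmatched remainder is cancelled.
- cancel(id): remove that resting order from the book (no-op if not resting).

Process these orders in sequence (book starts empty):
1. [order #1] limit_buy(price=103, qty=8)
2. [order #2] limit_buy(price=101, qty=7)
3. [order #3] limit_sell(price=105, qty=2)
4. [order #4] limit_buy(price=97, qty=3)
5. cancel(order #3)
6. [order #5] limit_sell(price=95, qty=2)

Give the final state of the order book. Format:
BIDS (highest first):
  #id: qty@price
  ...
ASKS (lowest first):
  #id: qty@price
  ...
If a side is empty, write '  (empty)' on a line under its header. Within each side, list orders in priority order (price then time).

Answer: BIDS (highest first):
  #1: 6@103
  #2: 7@101
  #4: 3@97
ASKS (lowest first):
  (empty)

Derivation:
After op 1 [order #1] limit_buy(price=103, qty=8): fills=none; bids=[#1:8@103] asks=[-]
After op 2 [order #2] limit_buy(price=101, qty=7): fills=none; bids=[#1:8@103 #2:7@101] asks=[-]
After op 3 [order #3] limit_sell(price=105, qty=2): fills=none; bids=[#1:8@103 #2:7@101] asks=[#3:2@105]
After op 4 [order #4] limit_buy(price=97, qty=3): fills=none; bids=[#1:8@103 #2:7@101 #4:3@97] asks=[#3:2@105]
After op 5 cancel(order #3): fills=none; bids=[#1:8@103 #2:7@101 #4:3@97] asks=[-]
After op 6 [order #5] limit_sell(price=95, qty=2): fills=#1x#5:2@103; bids=[#1:6@103 #2:7@101 #4:3@97] asks=[-]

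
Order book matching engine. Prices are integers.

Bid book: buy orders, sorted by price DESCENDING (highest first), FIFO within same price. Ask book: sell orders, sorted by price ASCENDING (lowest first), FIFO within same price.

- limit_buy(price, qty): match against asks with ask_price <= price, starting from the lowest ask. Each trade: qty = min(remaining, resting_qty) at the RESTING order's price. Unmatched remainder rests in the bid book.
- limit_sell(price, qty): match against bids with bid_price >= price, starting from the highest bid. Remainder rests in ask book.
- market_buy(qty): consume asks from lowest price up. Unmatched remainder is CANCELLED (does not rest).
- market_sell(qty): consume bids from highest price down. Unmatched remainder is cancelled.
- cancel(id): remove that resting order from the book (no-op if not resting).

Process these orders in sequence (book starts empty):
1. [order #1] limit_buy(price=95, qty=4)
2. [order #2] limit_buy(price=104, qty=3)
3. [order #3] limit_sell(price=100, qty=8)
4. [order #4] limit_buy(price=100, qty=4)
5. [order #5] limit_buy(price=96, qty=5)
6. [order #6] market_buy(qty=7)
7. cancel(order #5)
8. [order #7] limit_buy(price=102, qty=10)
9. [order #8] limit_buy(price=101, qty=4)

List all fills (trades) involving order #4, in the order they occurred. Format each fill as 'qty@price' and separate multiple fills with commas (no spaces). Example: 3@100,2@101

Answer: 4@100

Derivation:
After op 1 [order #1] limit_buy(price=95, qty=4): fills=none; bids=[#1:4@95] asks=[-]
After op 2 [order #2] limit_buy(price=104, qty=3): fills=none; bids=[#2:3@104 #1:4@95] asks=[-]
After op 3 [order #3] limit_sell(price=100, qty=8): fills=#2x#3:3@104; bids=[#1:4@95] asks=[#3:5@100]
After op 4 [order #4] limit_buy(price=100, qty=4): fills=#4x#3:4@100; bids=[#1:4@95] asks=[#3:1@100]
After op 5 [order #5] limit_buy(price=96, qty=5): fills=none; bids=[#5:5@96 #1:4@95] asks=[#3:1@100]
After op 6 [order #6] market_buy(qty=7): fills=#6x#3:1@100; bids=[#5:5@96 #1:4@95] asks=[-]
After op 7 cancel(order #5): fills=none; bids=[#1:4@95] asks=[-]
After op 8 [order #7] limit_buy(price=102, qty=10): fills=none; bids=[#7:10@102 #1:4@95] asks=[-]
After op 9 [order #8] limit_buy(price=101, qty=4): fills=none; bids=[#7:10@102 #8:4@101 #1:4@95] asks=[-]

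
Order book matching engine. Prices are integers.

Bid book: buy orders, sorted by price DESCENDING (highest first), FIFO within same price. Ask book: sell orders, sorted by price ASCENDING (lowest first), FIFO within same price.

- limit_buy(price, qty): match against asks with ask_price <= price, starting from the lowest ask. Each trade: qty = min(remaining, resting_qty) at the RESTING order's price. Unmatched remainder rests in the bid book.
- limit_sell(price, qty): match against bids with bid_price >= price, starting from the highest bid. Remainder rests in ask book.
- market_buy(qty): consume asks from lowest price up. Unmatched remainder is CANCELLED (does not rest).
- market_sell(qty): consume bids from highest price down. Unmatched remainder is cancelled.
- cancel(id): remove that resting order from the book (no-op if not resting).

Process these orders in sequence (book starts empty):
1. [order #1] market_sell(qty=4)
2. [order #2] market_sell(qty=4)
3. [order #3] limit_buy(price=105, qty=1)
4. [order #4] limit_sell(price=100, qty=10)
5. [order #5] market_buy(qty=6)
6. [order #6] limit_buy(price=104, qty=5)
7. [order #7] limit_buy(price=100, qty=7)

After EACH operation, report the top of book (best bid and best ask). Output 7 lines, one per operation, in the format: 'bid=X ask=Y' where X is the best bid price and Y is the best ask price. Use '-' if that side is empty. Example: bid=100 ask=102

Answer: bid=- ask=-
bid=- ask=-
bid=105 ask=-
bid=- ask=100
bid=- ask=100
bid=104 ask=-
bid=104 ask=-

Derivation:
After op 1 [order #1] market_sell(qty=4): fills=none; bids=[-] asks=[-]
After op 2 [order #2] market_sell(qty=4): fills=none; bids=[-] asks=[-]
After op 3 [order #3] limit_buy(price=105, qty=1): fills=none; bids=[#3:1@105] asks=[-]
After op 4 [order #4] limit_sell(price=100, qty=10): fills=#3x#4:1@105; bids=[-] asks=[#4:9@100]
After op 5 [order #5] market_buy(qty=6): fills=#5x#4:6@100; bids=[-] asks=[#4:3@100]
After op 6 [order #6] limit_buy(price=104, qty=5): fills=#6x#4:3@100; bids=[#6:2@104] asks=[-]
After op 7 [order #7] limit_buy(price=100, qty=7): fills=none; bids=[#6:2@104 #7:7@100] asks=[-]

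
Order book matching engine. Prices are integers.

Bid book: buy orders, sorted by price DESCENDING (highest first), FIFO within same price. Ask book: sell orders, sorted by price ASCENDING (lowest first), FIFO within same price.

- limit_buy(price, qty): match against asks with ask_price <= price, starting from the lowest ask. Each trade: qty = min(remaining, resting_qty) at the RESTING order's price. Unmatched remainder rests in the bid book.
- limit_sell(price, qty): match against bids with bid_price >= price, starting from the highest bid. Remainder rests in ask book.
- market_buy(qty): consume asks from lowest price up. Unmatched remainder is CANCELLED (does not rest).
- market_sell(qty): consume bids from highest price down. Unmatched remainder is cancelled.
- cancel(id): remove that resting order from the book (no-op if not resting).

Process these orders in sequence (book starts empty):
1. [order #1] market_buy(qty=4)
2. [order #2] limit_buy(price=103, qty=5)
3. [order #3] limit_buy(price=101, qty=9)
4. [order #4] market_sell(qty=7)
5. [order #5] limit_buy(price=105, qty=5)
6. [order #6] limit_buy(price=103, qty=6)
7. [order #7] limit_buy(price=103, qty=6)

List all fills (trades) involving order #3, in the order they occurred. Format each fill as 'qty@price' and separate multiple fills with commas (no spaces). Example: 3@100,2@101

After op 1 [order #1] market_buy(qty=4): fills=none; bids=[-] asks=[-]
After op 2 [order #2] limit_buy(price=103, qty=5): fills=none; bids=[#2:5@103] asks=[-]
After op 3 [order #3] limit_buy(price=101, qty=9): fills=none; bids=[#2:5@103 #3:9@101] asks=[-]
After op 4 [order #4] market_sell(qty=7): fills=#2x#4:5@103 #3x#4:2@101; bids=[#3:7@101] asks=[-]
After op 5 [order #5] limit_buy(price=105, qty=5): fills=none; bids=[#5:5@105 #3:7@101] asks=[-]
After op 6 [order #6] limit_buy(price=103, qty=6): fills=none; bids=[#5:5@105 #6:6@103 #3:7@101] asks=[-]
After op 7 [order #7] limit_buy(price=103, qty=6): fills=none; bids=[#5:5@105 #6:6@103 #7:6@103 #3:7@101] asks=[-]

Answer: 2@101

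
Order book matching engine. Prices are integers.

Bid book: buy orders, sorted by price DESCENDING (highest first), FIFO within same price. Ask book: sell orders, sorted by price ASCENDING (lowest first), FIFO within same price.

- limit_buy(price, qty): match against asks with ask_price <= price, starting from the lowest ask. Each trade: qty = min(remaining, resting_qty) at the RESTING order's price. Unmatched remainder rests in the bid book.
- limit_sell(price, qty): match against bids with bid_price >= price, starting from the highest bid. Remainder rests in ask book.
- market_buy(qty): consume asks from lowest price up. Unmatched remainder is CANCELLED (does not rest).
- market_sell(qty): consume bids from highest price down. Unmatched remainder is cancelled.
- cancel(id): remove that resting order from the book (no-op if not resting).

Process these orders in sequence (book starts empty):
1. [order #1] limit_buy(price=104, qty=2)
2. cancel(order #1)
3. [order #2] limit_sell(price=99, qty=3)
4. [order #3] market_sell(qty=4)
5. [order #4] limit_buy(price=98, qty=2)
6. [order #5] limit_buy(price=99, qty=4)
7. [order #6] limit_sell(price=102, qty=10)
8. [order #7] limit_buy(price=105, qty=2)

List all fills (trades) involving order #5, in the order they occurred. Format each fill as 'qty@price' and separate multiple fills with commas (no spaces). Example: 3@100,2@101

After op 1 [order #1] limit_buy(price=104, qty=2): fills=none; bids=[#1:2@104] asks=[-]
After op 2 cancel(order #1): fills=none; bids=[-] asks=[-]
After op 3 [order #2] limit_sell(price=99, qty=3): fills=none; bids=[-] asks=[#2:3@99]
After op 4 [order #3] market_sell(qty=4): fills=none; bids=[-] asks=[#2:3@99]
After op 5 [order #4] limit_buy(price=98, qty=2): fills=none; bids=[#4:2@98] asks=[#2:3@99]
After op 6 [order #5] limit_buy(price=99, qty=4): fills=#5x#2:3@99; bids=[#5:1@99 #4:2@98] asks=[-]
After op 7 [order #6] limit_sell(price=102, qty=10): fills=none; bids=[#5:1@99 #4:2@98] asks=[#6:10@102]
After op 8 [order #7] limit_buy(price=105, qty=2): fills=#7x#6:2@102; bids=[#5:1@99 #4:2@98] asks=[#6:8@102]

Answer: 3@99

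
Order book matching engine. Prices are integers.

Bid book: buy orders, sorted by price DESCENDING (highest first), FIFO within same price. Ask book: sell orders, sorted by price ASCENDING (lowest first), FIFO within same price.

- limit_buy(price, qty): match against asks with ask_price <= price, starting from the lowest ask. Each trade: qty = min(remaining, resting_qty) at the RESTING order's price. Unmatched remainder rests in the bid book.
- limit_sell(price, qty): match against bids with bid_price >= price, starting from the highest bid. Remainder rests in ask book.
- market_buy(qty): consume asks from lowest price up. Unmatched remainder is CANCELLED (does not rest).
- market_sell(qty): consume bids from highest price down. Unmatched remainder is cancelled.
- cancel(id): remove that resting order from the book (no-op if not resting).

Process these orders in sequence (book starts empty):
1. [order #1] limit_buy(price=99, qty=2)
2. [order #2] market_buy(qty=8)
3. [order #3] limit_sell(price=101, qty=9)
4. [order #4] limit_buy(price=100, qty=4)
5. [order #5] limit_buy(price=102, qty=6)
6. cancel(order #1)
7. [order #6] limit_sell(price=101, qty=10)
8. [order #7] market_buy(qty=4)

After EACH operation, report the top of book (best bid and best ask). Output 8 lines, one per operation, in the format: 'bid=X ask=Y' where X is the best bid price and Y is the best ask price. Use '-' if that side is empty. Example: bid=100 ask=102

After op 1 [order #1] limit_buy(price=99, qty=2): fills=none; bids=[#1:2@99] asks=[-]
After op 2 [order #2] market_buy(qty=8): fills=none; bids=[#1:2@99] asks=[-]
After op 3 [order #3] limit_sell(price=101, qty=9): fills=none; bids=[#1:2@99] asks=[#3:9@101]
After op 4 [order #4] limit_buy(price=100, qty=4): fills=none; bids=[#4:4@100 #1:2@99] asks=[#3:9@101]
After op 5 [order #5] limit_buy(price=102, qty=6): fills=#5x#3:6@101; bids=[#4:4@100 #1:2@99] asks=[#3:3@101]
After op 6 cancel(order #1): fills=none; bids=[#4:4@100] asks=[#3:3@101]
After op 7 [order #6] limit_sell(price=101, qty=10): fills=none; bids=[#4:4@100] asks=[#3:3@101 #6:10@101]
After op 8 [order #7] market_buy(qty=4): fills=#7x#3:3@101 #7x#6:1@101; bids=[#4:4@100] asks=[#6:9@101]

Answer: bid=99 ask=-
bid=99 ask=-
bid=99 ask=101
bid=100 ask=101
bid=100 ask=101
bid=100 ask=101
bid=100 ask=101
bid=100 ask=101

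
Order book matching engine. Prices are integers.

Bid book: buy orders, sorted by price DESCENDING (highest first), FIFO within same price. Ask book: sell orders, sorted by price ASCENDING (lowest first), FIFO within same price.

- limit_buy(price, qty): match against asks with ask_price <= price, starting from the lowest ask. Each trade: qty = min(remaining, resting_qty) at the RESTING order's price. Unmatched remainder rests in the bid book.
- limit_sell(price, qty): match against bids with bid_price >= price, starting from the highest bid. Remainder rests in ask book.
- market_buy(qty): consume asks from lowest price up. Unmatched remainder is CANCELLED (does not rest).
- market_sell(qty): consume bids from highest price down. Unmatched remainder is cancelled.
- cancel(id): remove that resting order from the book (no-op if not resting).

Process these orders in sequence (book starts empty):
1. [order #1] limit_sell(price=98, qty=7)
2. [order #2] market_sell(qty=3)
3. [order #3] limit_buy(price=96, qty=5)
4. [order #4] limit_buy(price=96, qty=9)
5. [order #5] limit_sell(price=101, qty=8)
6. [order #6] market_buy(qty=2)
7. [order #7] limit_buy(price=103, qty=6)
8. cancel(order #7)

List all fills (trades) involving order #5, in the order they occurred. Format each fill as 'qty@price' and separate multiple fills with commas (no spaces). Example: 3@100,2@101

After op 1 [order #1] limit_sell(price=98, qty=7): fills=none; bids=[-] asks=[#1:7@98]
After op 2 [order #2] market_sell(qty=3): fills=none; bids=[-] asks=[#1:7@98]
After op 3 [order #3] limit_buy(price=96, qty=5): fills=none; bids=[#3:5@96] asks=[#1:7@98]
After op 4 [order #4] limit_buy(price=96, qty=9): fills=none; bids=[#3:5@96 #4:9@96] asks=[#1:7@98]
After op 5 [order #5] limit_sell(price=101, qty=8): fills=none; bids=[#3:5@96 #4:9@96] asks=[#1:7@98 #5:8@101]
After op 6 [order #6] market_buy(qty=2): fills=#6x#1:2@98; bids=[#3:5@96 #4:9@96] asks=[#1:5@98 #5:8@101]
After op 7 [order #7] limit_buy(price=103, qty=6): fills=#7x#1:5@98 #7x#5:1@101; bids=[#3:5@96 #4:9@96] asks=[#5:7@101]
After op 8 cancel(order #7): fills=none; bids=[#3:5@96 #4:9@96] asks=[#5:7@101]

Answer: 1@101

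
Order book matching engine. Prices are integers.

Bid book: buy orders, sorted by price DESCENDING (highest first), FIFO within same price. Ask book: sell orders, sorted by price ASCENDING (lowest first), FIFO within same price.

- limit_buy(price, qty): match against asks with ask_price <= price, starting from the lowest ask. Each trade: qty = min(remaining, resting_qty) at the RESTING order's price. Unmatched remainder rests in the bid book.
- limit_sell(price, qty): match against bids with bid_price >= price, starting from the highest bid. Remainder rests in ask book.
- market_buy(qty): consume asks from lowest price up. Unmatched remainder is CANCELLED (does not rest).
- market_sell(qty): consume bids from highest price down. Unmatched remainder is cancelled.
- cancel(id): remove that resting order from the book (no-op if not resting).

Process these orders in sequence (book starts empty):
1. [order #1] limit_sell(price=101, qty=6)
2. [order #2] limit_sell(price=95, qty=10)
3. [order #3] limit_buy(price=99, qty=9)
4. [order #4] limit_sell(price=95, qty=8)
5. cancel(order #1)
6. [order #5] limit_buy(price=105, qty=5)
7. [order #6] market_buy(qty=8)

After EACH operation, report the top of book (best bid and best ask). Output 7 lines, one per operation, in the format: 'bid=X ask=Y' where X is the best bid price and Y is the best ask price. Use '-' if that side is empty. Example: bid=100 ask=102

After op 1 [order #1] limit_sell(price=101, qty=6): fills=none; bids=[-] asks=[#1:6@101]
After op 2 [order #2] limit_sell(price=95, qty=10): fills=none; bids=[-] asks=[#2:10@95 #1:6@101]
After op 3 [order #3] limit_buy(price=99, qty=9): fills=#3x#2:9@95; bids=[-] asks=[#2:1@95 #1:6@101]
After op 4 [order #4] limit_sell(price=95, qty=8): fills=none; bids=[-] asks=[#2:1@95 #4:8@95 #1:6@101]
After op 5 cancel(order #1): fills=none; bids=[-] asks=[#2:1@95 #4:8@95]
After op 6 [order #5] limit_buy(price=105, qty=5): fills=#5x#2:1@95 #5x#4:4@95; bids=[-] asks=[#4:4@95]
After op 7 [order #6] market_buy(qty=8): fills=#6x#4:4@95; bids=[-] asks=[-]

Answer: bid=- ask=101
bid=- ask=95
bid=- ask=95
bid=- ask=95
bid=- ask=95
bid=- ask=95
bid=- ask=-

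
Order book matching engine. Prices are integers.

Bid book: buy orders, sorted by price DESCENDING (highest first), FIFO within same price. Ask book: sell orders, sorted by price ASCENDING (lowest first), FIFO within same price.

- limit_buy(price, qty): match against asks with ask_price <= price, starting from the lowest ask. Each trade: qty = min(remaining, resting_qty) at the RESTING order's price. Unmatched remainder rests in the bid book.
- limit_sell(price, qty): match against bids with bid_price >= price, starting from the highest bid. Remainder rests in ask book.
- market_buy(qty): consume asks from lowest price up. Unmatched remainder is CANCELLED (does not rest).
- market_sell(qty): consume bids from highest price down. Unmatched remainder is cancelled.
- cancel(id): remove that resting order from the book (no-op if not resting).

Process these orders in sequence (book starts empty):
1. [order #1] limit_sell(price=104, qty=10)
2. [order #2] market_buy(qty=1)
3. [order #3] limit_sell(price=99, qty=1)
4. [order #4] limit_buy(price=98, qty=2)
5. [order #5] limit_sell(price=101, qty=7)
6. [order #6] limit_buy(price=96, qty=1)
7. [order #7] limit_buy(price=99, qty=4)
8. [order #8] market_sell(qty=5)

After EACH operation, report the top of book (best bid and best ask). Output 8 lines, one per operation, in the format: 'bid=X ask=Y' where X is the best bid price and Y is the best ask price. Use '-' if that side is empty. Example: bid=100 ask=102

Answer: bid=- ask=104
bid=- ask=104
bid=- ask=99
bid=98 ask=99
bid=98 ask=99
bid=98 ask=99
bid=99 ask=101
bid=96 ask=101

Derivation:
After op 1 [order #1] limit_sell(price=104, qty=10): fills=none; bids=[-] asks=[#1:10@104]
After op 2 [order #2] market_buy(qty=1): fills=#2x#1:1@104; bids=[-] asks=[#1:9@104]
After op 3 [order #3] limit_sell(price=99, qty=1): fills=none; bids=[-] asks=[#3:1@99 #1:9@104]
After op 4 [order #4] limit_buy(price=98, qty=2): fills=none; bids=[#4:2@98] asks=[#3:1@99 #1:9@104]
After op 5 [order #5] limit_sell(price=101, qty=7): fills=none; bids=[#4:2@98] asks=[#3:1@99 #5:7@101 #1:9@104]
After op 6 [order #6] limit_buy(price=96, qty=1): fills=none; bids=[#4:2@98 #6:1@96] asks=[#3:1@99 #5:7@101 #1:9@104]
After op 7 [order #7] limit_buy(price=99, qty=4): fills=#7x#3:1@99; bids=[#7:3@99 #4:2@98 #6:1@96] asks=[#5:7@101 #1:9@104]
After op 8 [order #8] market_sell(qty=5): fills=#7x#8:3@99 #4x#8:2@98; bids=[#6:1@96] asks=[#5:7@101 #1:9@104]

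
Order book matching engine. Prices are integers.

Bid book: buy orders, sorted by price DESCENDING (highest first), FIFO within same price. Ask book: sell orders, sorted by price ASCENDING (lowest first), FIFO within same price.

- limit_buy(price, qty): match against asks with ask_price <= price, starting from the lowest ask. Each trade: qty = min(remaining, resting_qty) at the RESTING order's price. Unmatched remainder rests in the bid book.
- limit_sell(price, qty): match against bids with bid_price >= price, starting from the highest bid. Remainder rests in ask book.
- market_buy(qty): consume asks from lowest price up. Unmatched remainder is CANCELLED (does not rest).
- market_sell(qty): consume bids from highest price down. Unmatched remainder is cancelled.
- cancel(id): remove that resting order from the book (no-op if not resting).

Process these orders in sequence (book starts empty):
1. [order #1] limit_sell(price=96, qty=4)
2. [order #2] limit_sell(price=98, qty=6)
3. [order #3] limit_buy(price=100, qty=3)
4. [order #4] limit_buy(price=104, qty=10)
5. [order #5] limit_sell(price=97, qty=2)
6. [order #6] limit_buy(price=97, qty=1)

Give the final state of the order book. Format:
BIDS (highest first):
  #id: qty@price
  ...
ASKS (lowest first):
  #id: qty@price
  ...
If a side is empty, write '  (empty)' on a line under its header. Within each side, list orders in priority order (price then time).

Answer: BIDS (highest first):
  #4: 1@104
  #6: 1@97
ASKS (lowest first):
  (empty)

Derivation:
After op 1 [order #1] limit_sell(price=96, qty=4): fills=none; bids=[-] asks=[#1:4@96]
After op 2 [order #2] limit_sell(price=98, qty=6): fills=none; bids=[-] asks=[#1:4@96 #2:6@98]
After op 3 [order #3] limit_buy(price=100, qty=3): fills=#3x#1:3@96; bids=[-] asks=[#1:1@96 #2:6@98]
After op 4 [order #4] limit_buy(price=104, qty=10): fills=#4x#1:1@96 #4x#2:6@98; bids=[#4:3@104] asks=[-]
After op 5 [order #5] limit_sell(price=97, qty=2): fills=#4x#5:2@104; bids=[#4:1@104] asks=[-]
After op 6 [order #6] limit_buy(price=97, qty=1): fills=none; bids=[#4:1@104 #6:1@97] asks=[-]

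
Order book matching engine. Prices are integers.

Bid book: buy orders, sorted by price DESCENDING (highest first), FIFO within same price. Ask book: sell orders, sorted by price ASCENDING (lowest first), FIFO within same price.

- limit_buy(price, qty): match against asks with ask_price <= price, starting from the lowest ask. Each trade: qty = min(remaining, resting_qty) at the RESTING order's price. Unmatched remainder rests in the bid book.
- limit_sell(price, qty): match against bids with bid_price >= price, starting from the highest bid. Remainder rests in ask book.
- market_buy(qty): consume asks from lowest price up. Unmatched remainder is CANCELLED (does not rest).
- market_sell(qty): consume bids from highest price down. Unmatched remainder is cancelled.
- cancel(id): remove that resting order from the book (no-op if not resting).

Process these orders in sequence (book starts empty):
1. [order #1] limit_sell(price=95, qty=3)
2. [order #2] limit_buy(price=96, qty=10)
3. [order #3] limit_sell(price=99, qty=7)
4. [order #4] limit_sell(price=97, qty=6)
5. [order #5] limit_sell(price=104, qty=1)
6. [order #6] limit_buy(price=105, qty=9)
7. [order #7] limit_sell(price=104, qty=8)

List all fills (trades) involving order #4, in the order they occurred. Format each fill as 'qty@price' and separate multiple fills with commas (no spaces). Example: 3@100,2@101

After op 1 [order #1] limit_sell(price=95, qty=3): fills=none; bids=[-] asks=[#1:3@95]
After op 2 [order #2] limit_buy(price=96, qty=10): fills=#2x#1:3@95; bids=[#2:7@96] asks=[-]
After op 3 [order #3] limit_sell(price=99, qty=7): fills=none; bids=[#2:7@96] asks=[#3:7@99]
After op 4 [order #4] limit_sell(price=97, qty=6): fills=none; bids=[#2:7@96] asks=[#4:6@97 #3:7@99]
After op 5 [order #5] limit_sell(price=104, qty=1): fills=none; bids=[#2:7@96] asks=[#4:6@97 #3:7@99 #5:1@104]
After op 6 [order #6] limit_buy(price=105, qty=9): fills=#6x#4:6@97 #6x#3:3@99; bids=[#2:7@96] asks=[#3:4@99 #5:1@104]
After op 7 [order #7] limit_sell(price=104, qty=8): fills=none; bids=[#2:7@96] asks=[#3:4@99 #5:1@104 #7:8@104]

Answer: 6@97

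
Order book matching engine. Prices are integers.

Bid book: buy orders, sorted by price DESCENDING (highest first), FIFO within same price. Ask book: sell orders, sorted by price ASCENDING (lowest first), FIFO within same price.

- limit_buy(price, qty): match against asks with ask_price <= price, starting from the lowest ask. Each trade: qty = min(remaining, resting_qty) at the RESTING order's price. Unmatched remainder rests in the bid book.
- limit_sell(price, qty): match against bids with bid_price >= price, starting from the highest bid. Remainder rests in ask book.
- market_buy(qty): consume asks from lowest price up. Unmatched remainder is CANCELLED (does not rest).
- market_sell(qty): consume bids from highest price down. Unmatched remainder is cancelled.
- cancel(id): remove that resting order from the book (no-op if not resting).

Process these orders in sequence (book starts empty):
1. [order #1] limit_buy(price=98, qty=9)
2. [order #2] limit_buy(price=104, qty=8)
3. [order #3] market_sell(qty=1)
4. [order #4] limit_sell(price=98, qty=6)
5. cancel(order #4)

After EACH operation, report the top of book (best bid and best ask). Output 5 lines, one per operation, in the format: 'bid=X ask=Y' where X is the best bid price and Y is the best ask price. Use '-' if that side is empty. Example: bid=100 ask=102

After op 1 [order #1] limit_buy(price=98, qty=9): fills=none; bids=[#1:9@98] asks=[-]
After op 2 [order #2] limit_buy(price=104, qty=8): fills=none; bids=[#2:8@104 #1:9@98] asks=[-]
After op 3 [order #3] market_sell(qty=1): fills=#2x#3:1@104; bids=[#2:7@104 #1:9@98] asks=[-]
After op 4 [order #4] limit_sell(price=98, qty=6): fills=#2x#4:6@104; bids=[#2:1@104 #1:9@98] asks=[-]
After op 5 cancel(order #4): fills=none; bids=[#2:1@104 #1:9@98] asks=[-]

Answer: bid=98 ask=-
bid=104 ask=-
bid=104 ask=-
bid=104 ask=-
bid=104 ask=-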